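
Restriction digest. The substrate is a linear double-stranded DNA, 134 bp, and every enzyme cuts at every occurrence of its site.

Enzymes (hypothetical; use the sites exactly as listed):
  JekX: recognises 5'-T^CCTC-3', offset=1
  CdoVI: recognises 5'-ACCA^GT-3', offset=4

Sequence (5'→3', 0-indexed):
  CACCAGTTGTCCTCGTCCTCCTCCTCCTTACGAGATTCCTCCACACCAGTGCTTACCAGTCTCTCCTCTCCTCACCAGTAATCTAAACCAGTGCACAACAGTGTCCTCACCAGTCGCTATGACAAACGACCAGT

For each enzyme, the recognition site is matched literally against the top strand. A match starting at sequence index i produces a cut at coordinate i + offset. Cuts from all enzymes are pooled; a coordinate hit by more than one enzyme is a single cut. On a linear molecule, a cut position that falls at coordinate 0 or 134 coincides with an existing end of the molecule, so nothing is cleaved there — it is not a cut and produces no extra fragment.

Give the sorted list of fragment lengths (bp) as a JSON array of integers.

[2,3,3,5,5,5,6,6,8,8,10,11,13,14,15,20]

Scan for sites:
  JekX TCCTC/1: at [9, 15, 18, 21, 36, 63, 68, 103] ⇒ [10, 16, 19, 22, 37, 64, 69, 104]
  CdoVI ACCAGT/4: at [1, 44, 54, 73, 86, 108, 128] ⇒ [5, 48, 58, 77, 90, 112, 132]

All cut coordinates (distinct, sorted): [5, 10, 16, 19, 22, 37, 48, 58, 64, 69, 77, 90, 104, 112, 132]

Fragment lengths:
  [0,5): 5 bp
  [5,10): 5 bp
  [10,16): 6 bp
  [16,19): 3 bp
  [19,22): 3 bp
  [22,37): 15 bp
  [37,48): 11 bp
  [48,58): 10 bp
  [58,64): 6 bp
  [64,69): 5 bp
  [69,77): 8 bp
  [77,90): 13 bp
  [90,104): 14 bp
  [104,112): 8 bp
  [112,132): 20 bp
  [132,134): 2 bp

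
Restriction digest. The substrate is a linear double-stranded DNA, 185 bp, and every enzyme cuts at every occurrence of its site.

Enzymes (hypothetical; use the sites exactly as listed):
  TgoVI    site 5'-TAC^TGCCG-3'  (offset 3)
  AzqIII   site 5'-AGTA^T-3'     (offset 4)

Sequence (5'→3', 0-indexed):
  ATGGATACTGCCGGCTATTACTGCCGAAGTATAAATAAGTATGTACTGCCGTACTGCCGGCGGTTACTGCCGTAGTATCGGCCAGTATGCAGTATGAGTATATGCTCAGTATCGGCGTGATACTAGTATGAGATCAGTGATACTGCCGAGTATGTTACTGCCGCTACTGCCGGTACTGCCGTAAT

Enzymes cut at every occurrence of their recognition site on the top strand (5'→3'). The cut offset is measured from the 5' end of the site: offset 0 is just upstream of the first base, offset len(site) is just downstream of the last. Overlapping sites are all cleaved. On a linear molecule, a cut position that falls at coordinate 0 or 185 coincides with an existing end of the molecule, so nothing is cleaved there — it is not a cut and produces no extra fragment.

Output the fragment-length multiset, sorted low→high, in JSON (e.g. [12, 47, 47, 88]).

Scan for sites:
  TgoVI TACTGCCG/3: at [5, 18, 43, 51, 64, 140, 155, 164, 173] ⇒ [8, 21, 46, 54, 67, 143, 158, 167, 176]
  AzqIII AGTAT/4: at [27, 37, 73, 83, 90, 96, 107, 124, 148] ⇒ [31, 41, 77, 87, 94, 100, 111, 128, 152]

Pooled cuts: [8, 21, 31, 41, 46, 54, 67, 77, 87, 94, 100, 111, 128, 143, 152, 158, 167, 176]

Fragment lengths:
  [0,8): 8 bp
  [8,21): 13 bp
  [21,31): 10 bp
  [31,41): 10 bp
  [41,46): 5 bp
  [46,54): 8 bp
  [54,67): 13 bp
  [67,77): 10 bp
  [77,87): 10 bp
  [87,94): 7 bp
  [94,100): 6 bp
  [100,111): 11 bp
  [111,128): 17 bp
  [128,143): 15 bp
  [143,152): 9 bp
  [152,158): 6 bp
  [158,167): 9 bp
  [167,176): 9 bp
  [176,185): 9 bp

[5,6,6,7,8,8,9,9,9,9,10,10,10,10,11,13,13,15,17]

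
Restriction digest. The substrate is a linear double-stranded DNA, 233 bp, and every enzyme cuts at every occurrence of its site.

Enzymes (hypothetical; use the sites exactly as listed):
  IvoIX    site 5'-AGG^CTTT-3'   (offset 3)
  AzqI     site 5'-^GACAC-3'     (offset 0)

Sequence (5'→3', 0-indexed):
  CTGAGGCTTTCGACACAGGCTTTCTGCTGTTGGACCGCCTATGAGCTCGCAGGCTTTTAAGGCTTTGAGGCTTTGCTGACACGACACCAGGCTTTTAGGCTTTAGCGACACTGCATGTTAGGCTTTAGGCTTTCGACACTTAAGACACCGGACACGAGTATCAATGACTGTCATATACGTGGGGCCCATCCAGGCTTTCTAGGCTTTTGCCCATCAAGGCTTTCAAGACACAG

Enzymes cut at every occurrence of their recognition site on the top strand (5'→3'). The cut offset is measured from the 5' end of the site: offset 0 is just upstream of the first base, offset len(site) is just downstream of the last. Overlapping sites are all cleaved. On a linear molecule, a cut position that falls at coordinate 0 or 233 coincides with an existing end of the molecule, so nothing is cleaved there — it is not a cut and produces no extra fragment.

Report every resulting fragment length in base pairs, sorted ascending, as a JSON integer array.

Scan for sites:
  IvoIX AGGCTTT/3: at [3, 16, 50, 59, 67, 88, 96, 119, 126, 191, 200, 216] ⇒ [6, 19, 53, 62, 70, 91, 99, 122, 129, 194, 203, 219]
  AzqI GACAC/0: at [11, 77, 82, 106, 134, 143, 150, 226] ⇒ [11, 77, 82, 106, 134, 143, 150, 226]

All cut coordinates (distinct, sorted): [6, 11, 19, 53, 62, 70, 77, 82, 91, 99, 106, 122, 129, 134, 143, 150, 194, 203, 219, 226]

Fragment lengths:
  [0,6): 6 bp
  [6,11): 5 bp
  [11,19): 8 bp
  [19,53): 34 bp
  [53,62): 9 bp
  [62,70): 8 bp
  [70,77): 7 bp
  [77,82): 5 bp
  [82,91): 9 bp
  [91,99): 8 bp
  [99,106): 7 bp
  [106,122): 16 bp
  [122,129): 7 bp
  [129,134): 5 bp
  [134,143): 9 bp
  [143,150): 7 bp
  [150,194): 44 bp
  [194,203): 9 bp
  [203,219): 16 bp
  [219,226): 7 bp
  [226,233): 7 bp

[5,5,5,6,7,7,7,7,7,7,8,8,8,9,9,9,9,16,16,34,44]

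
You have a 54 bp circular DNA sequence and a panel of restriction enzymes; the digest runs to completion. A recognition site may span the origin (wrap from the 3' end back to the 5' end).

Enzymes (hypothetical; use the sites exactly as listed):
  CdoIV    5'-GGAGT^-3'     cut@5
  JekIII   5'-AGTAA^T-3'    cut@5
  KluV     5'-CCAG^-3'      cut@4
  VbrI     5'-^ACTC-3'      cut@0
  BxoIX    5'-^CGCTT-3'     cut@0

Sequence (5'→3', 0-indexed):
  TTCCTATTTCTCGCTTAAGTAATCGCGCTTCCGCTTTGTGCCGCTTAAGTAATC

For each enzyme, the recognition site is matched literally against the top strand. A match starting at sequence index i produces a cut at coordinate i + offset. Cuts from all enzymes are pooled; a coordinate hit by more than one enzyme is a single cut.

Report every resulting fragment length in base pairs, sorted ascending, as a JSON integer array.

[3,6,10,11,11,13]

Scan for sites:
  CdoIV (GGAGT, off=5): no sites
  JekIII (AGTAAT, off=5): starts [17, 47] → cuts [22, 52]
  KluV (CCAG, off=4): no sites
  VbrI (ACTC, off=0): no sites
  BxoIX (CGCTT, off=0): starts [11, 25, 31, 41] → cuts [11, 25, 31, 41]

All cut coordinates (distinct, sorted): [11, 22, 25, 31, 41, 52]

Fragment lengths:
  11→22: 11 bp
  22→25: 3 bp
  25→31: 6 bp
  31→41: 10 bp
  41→52: 11 bp
  52→11 (wrap): 54-52+11 = 13 bp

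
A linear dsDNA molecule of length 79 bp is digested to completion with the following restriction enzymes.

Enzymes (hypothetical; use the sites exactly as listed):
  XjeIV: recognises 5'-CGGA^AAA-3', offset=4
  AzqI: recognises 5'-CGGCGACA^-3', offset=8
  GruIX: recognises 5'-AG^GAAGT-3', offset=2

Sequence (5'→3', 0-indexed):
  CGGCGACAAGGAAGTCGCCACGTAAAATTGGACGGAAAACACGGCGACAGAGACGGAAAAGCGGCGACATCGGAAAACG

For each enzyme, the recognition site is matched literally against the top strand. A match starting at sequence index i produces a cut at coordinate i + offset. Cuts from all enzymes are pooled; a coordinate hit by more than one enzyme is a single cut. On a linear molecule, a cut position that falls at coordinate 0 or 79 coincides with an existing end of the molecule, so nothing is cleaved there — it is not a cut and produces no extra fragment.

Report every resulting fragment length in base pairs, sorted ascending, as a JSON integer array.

Scan for sites:
  XjeIV (CGGAAAA, off=4): starts [32, 53, 70] → cuts [36, 57, 74]
  AzqI (CGGCGACA, off=8): starts [0, 41, 61] → cuts [8, 49, 69]
  GruIX (AGGAAGT, off=2): starts [8] → cuts [10]

All cut coordinates (distinct, sorted): [8, 10, 36, 49, 57, 69, 74]

Fragment lengths:
  [0,8): 8 bp
  [8,10): 2 bp
  [10,36): 26 bp
  [36,49): 13 bp
  [49,57): 8 bp
  [57,69): 12 bp
  [69,74): 5 bp
  [74,79): 5 bp

[2,5,5,8,8,12,13,26]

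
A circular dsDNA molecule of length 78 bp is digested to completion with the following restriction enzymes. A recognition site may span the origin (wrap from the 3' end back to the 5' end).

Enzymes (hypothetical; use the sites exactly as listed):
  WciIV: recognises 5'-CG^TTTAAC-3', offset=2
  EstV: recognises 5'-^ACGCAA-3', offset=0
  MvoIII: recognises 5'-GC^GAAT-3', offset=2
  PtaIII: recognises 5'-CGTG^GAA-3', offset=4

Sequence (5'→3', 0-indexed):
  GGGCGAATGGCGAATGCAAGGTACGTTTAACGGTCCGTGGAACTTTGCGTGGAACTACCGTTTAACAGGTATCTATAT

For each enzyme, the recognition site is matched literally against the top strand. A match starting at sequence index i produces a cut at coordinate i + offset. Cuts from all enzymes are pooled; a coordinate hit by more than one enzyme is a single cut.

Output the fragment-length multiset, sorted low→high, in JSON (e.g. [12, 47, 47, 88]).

[7,9,12,14,14,22]

Scan for sites:
  WciIV CGTTTAAC/2: at [23, 58] ⇒ [25, 60]
  EstV (ACGCAA, off=0): no sites
  MvoIII GCGAAT/2: at [2, 9] ⇒ [4, 11]
  PtaIII CGTGGAA/4: at [35, 47] ⇒ [39, 51]

Pooled cuts: [4, 11, 25, 39, 51, 60]

Fragments:
  4→11: 7 bp
  11→25: 14 bp
  25→39: 14 bp
  39→51: 12 bp
  51→60: 9 bp
  60→4 (wrap): 78-60+4 = 22 bp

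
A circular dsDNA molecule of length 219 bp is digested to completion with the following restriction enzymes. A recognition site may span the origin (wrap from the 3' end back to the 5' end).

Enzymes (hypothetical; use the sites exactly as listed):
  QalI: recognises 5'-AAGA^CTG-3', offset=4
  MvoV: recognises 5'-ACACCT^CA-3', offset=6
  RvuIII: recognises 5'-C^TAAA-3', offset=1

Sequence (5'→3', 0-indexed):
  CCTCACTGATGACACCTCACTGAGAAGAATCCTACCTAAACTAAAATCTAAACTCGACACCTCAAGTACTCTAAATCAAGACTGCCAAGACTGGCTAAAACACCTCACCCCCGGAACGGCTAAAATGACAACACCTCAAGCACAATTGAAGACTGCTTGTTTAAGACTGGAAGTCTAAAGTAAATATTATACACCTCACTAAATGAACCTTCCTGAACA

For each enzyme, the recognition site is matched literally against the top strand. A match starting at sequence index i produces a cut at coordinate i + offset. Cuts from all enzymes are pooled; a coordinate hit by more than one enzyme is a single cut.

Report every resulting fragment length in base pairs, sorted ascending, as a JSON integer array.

[3,5,5,7,9,9,9,10,10,14,14,14,15,16,16,19,21,23]

Per-enzyme occurrences:
  QalI AAGACTG/4: at [77, 86, 148, 162] ⇒ [81, 90, 152, 166]
  MvoV ACACCTCA/6: at [11, 56, 99, 130, 190, 216] ⇒ [3, 17, 62, 105, 136, 196]
  RvuIII CTAAA/1: at [35, 40, 47, 70, 94, 119, 174, 198] ⇒ [36, 41, 48, 71, 95, 120, 175, 199]

All cut coordinates (distinct, sorted): [3, 17, 36, 41, 48, 62, 71, 81, 90, 95, 105, 120, 136, 152, 166, 175, 196, 199]

Fragments:
  3→17: 14 bp
  17→36: 19 bp
  36→41: 5 bp
  41→48: 7 bp
  48→62: 14 bp
  62→71: 9 bp
  71→81: 10 bp
  81→90: 9 bp
  90→95: 5 bp
  95→105: 10 bp
  105→120: 15 bp
  120→136: 16 bp
  136→152: 16 bp
  152→166: 14 bp
  166→175: 9 bp
  175→196: 21 bp
  196→199: 3 bp
  199→3 (wrap): 219-199+3 = 23 bp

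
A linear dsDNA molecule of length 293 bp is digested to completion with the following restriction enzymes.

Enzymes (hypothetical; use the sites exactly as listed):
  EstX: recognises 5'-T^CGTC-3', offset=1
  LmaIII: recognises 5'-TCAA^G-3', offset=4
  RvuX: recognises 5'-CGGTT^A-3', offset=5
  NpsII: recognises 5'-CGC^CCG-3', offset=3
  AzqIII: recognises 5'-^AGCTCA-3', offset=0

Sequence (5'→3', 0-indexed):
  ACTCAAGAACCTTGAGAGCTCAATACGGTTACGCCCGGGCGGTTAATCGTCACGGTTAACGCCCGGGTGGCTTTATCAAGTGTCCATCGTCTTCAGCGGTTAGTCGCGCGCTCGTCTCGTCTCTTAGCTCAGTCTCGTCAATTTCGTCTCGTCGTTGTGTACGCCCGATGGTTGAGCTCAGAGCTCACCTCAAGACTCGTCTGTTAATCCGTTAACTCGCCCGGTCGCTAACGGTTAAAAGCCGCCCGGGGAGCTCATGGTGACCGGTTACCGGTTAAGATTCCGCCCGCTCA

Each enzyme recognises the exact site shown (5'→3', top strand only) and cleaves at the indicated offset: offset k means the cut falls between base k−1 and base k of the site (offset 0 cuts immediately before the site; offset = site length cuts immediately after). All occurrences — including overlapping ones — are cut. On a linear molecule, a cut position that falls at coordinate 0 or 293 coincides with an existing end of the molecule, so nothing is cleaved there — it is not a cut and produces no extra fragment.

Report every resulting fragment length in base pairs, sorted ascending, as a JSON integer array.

Scan for sites:
  EstX TCGTC/1: at [46, 86, 111, 116, 134, 143, 148, 196] ⇒ [47, 87, 112, 117, 135, 144, 149, 197]
  LmaIII TCAAG/4: at [2, 75, 189] ⇒ [6, 79, 193]
  RvuX CGGTTA/5: at [25, 39, 52, 96, 231, 264, 271] ⇒ [30, 44, 57, 101, 236, 269, 276]
  NpsII CGCCCG/3: at [31, 59, 161, 217, 242, 283] ⇒ [34, 62, 164, 220, 245, 286]
  AzqIII AGCTCA/0: at [16, 125, 174, 181, 251] ⇒ [16, 125, 174, 181, 251]

Pooled cuts: [6, 16, 30, 34, 44, 47, 57, 62, 79, 87, 101, 112, 117, 125, 135, 144, 149, 164, 174, 181, 193, 197, 220, 236, 245, 251, 269, 276, 286]

Fragment lengths:
  [0,6): 6 bp
  [6,16): 10 bp
  [16,30): 14 bp
  [30,34): 4 bp
  [34,44): 10 bp
  [44,47): 3 bp
  [47,57): 10 bp
  [57,62): 5 bp
  [62,79): 17 bp
  [79,87): 8 bp
  [87,101): 14 bp
  [101,112): 11 bp
  [112,117): 5 bp
  [117,125): 8 bp
  [125,135): 10 bp
  [135,144): 9 bp
  [144,149): 5 bp
  [149,164): 15 bp
  [164,174): 10 bp
  [174,181): 7 bp
  [181,193): 12 bp
  [193,197): 4 bp
  [197,220): 23 bp
  [220,236): 16 bp
  [236,245): 9 bp
  [245,251): 6 bp
  [251,269): 18 bp
  [269,276): 7 bp
  [276,286): 10 bp
  [286,293): 7 bp

[3,4,4,5,5,5,6,6,7,7,7,8,8,9,9,10,10,10,10,10,10,11,12,14,14,15,16,17,18,23]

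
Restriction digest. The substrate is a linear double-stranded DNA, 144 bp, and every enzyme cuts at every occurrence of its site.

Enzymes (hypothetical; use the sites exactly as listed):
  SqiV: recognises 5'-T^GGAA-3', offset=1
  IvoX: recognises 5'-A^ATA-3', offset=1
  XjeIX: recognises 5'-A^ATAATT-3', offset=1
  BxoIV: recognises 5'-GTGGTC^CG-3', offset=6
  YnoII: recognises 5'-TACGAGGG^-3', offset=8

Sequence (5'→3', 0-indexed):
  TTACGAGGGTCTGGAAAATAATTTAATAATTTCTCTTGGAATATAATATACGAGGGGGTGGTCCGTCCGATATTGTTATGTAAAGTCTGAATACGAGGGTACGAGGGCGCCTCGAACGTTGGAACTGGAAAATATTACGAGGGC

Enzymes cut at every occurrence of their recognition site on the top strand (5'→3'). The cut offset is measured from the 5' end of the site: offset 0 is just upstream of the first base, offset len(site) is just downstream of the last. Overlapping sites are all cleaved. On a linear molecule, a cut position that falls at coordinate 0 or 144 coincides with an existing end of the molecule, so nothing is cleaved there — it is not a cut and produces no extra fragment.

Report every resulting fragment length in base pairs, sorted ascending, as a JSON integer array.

[1,3,3,5,5,5,6,7,8,8,9,9,11,12,12,13,27]

Per-enzyme occurrences:
  SqiV (TGGAA, off=1): starts [11, 36, 119, 125] → cuts [12, 37, 120, 126]
  IvoX (AATA, off=1): starts [16, 24, 39, 44, 89, 130] → cuts [17, 25, 40, 45, 90, 131]
  XjeIX (AATAATT, off=1): starts [16, 24] → cuts [17, 25]
  BxoIV (GTGGTCCG, off=6): starts [57] → cuts [63]
  YnoII (TACGAGGG, off=8): starts [1, 48, 91, 99, 135] → cuts [9, 56, 99, 107, 143]

All cut coordinates (distinct, sorted): [9, 12, 17, 25, 37, 40, 45, 56, 63, 90, 99, 107, 120, 126, 131, 143]

Fragment lengths:
  [0,9): 9 bp
  [9,12): 3 bp
  [12,17): 5 bp
  [17,25): 8 bp
  [25,37): 12 bp
  [37,40): 3 bp
  [40,45): 5 bp
  [45,56): 11 bp
  [56,63): 7 bp
  [63,90): 27 bp
  [90,99): 9 bp
  [99,107): 8 bp
  [107,120): 13 bp
  [120,126): 6 bp
  [126,131): 5 bp
  [131,143): 12 bp
  [143,144): 1 bp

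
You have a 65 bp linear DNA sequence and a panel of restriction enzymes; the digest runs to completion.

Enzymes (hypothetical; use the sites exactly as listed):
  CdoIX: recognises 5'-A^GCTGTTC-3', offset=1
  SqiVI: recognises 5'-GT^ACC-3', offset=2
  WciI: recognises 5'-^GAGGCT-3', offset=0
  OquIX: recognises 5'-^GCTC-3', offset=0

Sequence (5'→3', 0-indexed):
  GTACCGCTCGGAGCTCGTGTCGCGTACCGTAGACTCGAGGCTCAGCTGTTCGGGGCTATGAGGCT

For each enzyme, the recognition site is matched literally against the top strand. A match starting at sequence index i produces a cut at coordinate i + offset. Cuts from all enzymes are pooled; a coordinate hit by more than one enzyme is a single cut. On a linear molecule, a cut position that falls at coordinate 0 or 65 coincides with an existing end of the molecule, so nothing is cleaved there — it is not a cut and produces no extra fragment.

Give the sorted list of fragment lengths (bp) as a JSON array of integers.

Scan for sites:
  CdoIX (AGCTGTTC, off=1): starts [43] → cuts [44]
  SqiVI (GTACC, off=2): starts [0, 23] → cuts [2, 25]
  WciI (GAGGCT, off=0): starts [36, 59] → cuts [36, 59]
  OquIX (GCTC, off=0): starts [5, 12, 39] → cuts [5, 12, 39]

Pooled cuts: [2, 5, 12, 25, 36, 39, 44, 59]

Fragments:
  [0,2): 2 bp
  [2,5): 3 bp
  [5,12): 7 bp
  [12,25): 13 bp
  [25,36): 11 bp
  [36,39): 3 bp
  [39,44): 5 bp
  [44,59): 15 bp
  [59,65): 6 bp

[2,3,3,5,6,7,11,13,15]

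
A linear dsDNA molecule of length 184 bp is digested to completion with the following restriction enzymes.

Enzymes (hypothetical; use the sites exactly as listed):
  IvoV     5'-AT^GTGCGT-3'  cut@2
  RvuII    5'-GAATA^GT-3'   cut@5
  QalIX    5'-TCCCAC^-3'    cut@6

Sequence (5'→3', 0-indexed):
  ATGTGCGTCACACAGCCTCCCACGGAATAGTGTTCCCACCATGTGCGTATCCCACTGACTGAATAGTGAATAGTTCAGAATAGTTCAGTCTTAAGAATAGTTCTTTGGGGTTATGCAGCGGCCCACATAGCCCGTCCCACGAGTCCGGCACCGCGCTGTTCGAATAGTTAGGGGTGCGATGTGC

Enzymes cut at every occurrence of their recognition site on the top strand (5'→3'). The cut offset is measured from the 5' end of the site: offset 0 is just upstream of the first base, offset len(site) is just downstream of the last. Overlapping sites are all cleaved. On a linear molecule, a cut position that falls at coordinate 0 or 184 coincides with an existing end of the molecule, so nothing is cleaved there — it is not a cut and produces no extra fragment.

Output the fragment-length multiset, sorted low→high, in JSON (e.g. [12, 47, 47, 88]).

Per-enzyme occurrences:
  IvoV (ATGTGCGT, off=2): starts [0, 40] → cuts [2, 42]
  RvuII (GAATAGT, off=5): starts [24, 60, 67, 77, 94, 161] → cuts [29, 65, 72, 82, 99, 166]
  QalIX (TCCCAC, off=6): starts [17, 33, 49, 134] → cuts [23, 39, 55, 140]

All cut coordinates (distinct, sorted): [2, 23, 29, 39, 42, 55, 65, 72, 82, 99, 140, 166]

Fragments:
  [0,2): 2 bp
  [2,23): 21 bp
  [23,29): 6 bp
  [29,39): 10 bp
  [39,42): 3 bp
  [42,55): 13 bp
  [55,65): 10 bp
  [65,72): 7 bp
  [72,82): 10 bp
  [82,99): 17 bp
  [99,140): 41 bp
  [140,166): 26 bp
  [166,184): 18 bp

[2,3,6,7,10,10,10,13,17,18,21,26,41]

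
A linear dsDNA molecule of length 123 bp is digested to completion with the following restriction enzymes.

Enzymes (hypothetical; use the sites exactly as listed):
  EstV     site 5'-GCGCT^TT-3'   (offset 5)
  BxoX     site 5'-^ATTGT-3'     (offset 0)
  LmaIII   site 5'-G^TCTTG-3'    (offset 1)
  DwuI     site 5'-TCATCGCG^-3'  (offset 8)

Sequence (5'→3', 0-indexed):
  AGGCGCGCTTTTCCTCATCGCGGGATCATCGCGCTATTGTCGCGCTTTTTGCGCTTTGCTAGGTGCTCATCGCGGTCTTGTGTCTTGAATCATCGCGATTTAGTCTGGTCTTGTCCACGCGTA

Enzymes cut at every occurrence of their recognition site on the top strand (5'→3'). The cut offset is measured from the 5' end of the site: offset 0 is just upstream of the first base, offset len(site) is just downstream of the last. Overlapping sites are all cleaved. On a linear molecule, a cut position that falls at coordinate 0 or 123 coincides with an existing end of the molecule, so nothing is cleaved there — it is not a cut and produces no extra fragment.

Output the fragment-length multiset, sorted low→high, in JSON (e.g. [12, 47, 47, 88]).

Per-enzyme occurrences:
  EstV (GCGCTTT, off=5): starts [4, 41, 50] → cuts [9, 46, 55]
  BxoX (ATTGT, off=0): starts [35] → cuts [35]
  LmaIII (GTCTTG, off=1): starts [74, 81, 107] → cuts [75, 82, 108]
  DwuI (TCATCGCG, off=8): starts [14, 25, 66, 89] → cuts [22, 33, 74, 97]

Pooled cuts: [9, 22, 33, 35, 46, 55, 74, 75, 82, 97, 108]

Fragments:
  [0,9): 9 bp
  [9,22): 13 bp
  [22,33): 11 bp
  [33,35): 2 bp
  [35,46): 11 bp
  [46,55): 9 bp
  [55,74): 19 bp
  [74,75): 1 bp
  [75,82): 7 bp
  [82,97): 15 bp
  [97,108): 11 bp
  [108,123): 15 bp

[1,2,7,9,9,11,11,11,13,15,15,19]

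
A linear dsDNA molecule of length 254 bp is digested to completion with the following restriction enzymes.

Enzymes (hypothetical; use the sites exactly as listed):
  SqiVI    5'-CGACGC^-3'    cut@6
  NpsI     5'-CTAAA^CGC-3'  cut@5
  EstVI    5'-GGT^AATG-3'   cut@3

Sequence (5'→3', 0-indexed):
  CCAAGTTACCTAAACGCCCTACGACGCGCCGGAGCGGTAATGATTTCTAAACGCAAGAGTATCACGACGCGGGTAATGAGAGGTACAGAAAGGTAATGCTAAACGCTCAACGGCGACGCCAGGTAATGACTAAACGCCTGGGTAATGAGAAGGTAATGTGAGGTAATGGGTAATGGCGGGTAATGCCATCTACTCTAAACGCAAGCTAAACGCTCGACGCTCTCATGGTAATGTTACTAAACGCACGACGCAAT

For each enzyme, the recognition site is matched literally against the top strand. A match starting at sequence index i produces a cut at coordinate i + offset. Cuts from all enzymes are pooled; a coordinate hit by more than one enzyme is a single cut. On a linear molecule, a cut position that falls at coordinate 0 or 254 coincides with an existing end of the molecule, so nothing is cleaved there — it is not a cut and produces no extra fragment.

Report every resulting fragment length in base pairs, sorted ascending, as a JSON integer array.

[3,4,5,7,9,9,9,10,10,10,10,10,11,11,11,12,13,13,14,16,18,19,20]

Scan for sites:
  SqiVI (CGACGC, off=6): starts [21, 64, 113, 214, 245] → cuts [27, 70, 119, 220, 251]
  NpsI (CTAAACGC, off=5): starts [9, 46, 98, 129, 194, 205, 236] → cuts [14, 51, 103, 134, 199, 210, 241]
  EstVI (GGTAATG, off=3): starts [35, 71, 91, 121, 140, 151, 161, 168, 178, 226] → cuts [38, 74, 94, 124, 143, 154, 164, 171, 181, 229]

Pooled cuts: [14, 27, 38, 51, 70, 74, 94, 103, 119, 124, 134, 143, 154, 164, 171, 181, 199, 210, 220, 229, 241, 251]

Fragment lengths:
  [0,14): 14 bp
  [14,27): 13 bp
  [27,38): 11 bp
  [38,51): 13 bp
  [51,70): 19 bp
  [70,74): 4 bp
  [74,94): 20 bp
  [94,103): 9 bp
  [103,119): 16 bp
  [119,124): 5 bp
  [124,134): 10 bp
  [134,143): 9 bp
  [143,154): 11 bp
  [154,164): 10 bp
  [164,171): 7 bp
  [171,181): 10 bp
  [181,199): 18 bp
  [199,210): 11 bp
  [210,220): 10 bp
  [220,229): 9 bp
  [229,241): 12 bp
  [241,251): 10 bp
  [251,254): 3 bp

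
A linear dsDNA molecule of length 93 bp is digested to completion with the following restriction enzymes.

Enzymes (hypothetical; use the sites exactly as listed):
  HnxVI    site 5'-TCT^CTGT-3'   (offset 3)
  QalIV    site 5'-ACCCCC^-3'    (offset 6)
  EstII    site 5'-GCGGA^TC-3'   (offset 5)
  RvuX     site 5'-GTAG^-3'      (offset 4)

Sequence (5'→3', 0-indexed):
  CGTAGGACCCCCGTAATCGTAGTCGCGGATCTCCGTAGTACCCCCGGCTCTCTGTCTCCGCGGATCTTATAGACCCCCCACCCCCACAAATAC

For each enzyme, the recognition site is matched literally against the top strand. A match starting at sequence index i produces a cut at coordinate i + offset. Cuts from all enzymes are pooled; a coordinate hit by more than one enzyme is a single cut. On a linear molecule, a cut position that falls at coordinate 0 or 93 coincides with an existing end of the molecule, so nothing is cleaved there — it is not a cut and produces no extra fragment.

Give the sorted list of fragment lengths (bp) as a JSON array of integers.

Site scan:
  HnxVI TCTCTGT/3: at [48] ⇒ [51]
  QalIV ACCCCC/6: at [6, 39, 72, 79] ⇒ [12, 45, 78, 85]
  EstII GCGGATC/5: at [24, 59] ⇒ [29, 64]
  RvuX GTAG/4: at [1, 18, 34] ⇒ [5, 22, 38]

Pooled cuts: [5, 12, 22, 29, 38, 45, 51, 64, 78, 85]

Fragment lengths:
  [0,5): 5 bp
  [5,12): 7 bp
  [12,22): 10 bp
  [22,29): 7 bp
  [29,38): 9 bp
  [38,45): 7 bp
  [45,51): 6 bp
  [51,64): 13 bp
  [64,78): 14 bp
  [78,85): 7 bp
  [85,93): 8 bp

[5,6,7,7,7,7,8,9,10,13,14]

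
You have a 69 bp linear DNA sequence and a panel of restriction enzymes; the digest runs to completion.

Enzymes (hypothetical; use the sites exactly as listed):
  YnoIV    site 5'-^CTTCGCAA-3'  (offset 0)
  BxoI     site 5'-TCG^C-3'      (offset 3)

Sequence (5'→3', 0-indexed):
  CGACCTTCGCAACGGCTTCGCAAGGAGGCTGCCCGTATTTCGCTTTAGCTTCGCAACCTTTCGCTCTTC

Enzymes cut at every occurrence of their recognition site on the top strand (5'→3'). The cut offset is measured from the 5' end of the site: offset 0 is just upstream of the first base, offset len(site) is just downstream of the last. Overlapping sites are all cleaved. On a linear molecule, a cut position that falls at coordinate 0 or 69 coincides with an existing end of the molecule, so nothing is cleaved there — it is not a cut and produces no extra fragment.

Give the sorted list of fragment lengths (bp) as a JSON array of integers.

Per-enzyme occurrences:
  YnoIV (CTTCGCAA, off=0): starts [4, 15, 48] → cuts [4, 15, 48]
  BxoI (TCGC, off=3): starts [6, 17, 39, 50, 60] → cuts [9, 20, 42, 53, 63]

Pooled cuts: [4, 9, 15, 20, 42, 48, 53, 63]

Fragments:
  [0,4): 4 bp
  [4,9): 5 bp
  [9,15): 6 bp
  [15,20): 5 bp
  [20,42): 22 bp
  [42,48): 6 bp
  [48,53): 5 bp
  [53,63): 10 bp
  [63,69): 6 bp

[4,5,5,5,6,6,6,10,22]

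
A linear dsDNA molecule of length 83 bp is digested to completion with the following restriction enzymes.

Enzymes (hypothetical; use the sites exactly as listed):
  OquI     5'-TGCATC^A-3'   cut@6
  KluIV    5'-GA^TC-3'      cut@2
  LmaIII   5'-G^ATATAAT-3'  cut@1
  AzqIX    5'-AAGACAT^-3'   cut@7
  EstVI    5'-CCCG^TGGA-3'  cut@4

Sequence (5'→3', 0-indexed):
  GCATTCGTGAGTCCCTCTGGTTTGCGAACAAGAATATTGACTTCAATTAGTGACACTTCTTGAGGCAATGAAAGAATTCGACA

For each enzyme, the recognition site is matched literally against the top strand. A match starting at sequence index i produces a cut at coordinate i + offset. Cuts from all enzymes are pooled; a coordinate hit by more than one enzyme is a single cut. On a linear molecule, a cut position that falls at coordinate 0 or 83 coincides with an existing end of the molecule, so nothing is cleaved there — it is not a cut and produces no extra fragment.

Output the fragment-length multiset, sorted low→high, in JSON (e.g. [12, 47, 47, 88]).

[83]

Scan for sites:
  OquI (TGCATCA, off=6): no sites
  KluIV (GATC, off=2): no sites
  LmaIII (GATATAAT, off=1): no sites
  AzqIX (AAGACAT, off=7): no sites
  EstVI (CCCGTGGA, off=4): no sites

Pooled cuts: ∅

Fragments:
  no cuts → one linear fragment of 83 bp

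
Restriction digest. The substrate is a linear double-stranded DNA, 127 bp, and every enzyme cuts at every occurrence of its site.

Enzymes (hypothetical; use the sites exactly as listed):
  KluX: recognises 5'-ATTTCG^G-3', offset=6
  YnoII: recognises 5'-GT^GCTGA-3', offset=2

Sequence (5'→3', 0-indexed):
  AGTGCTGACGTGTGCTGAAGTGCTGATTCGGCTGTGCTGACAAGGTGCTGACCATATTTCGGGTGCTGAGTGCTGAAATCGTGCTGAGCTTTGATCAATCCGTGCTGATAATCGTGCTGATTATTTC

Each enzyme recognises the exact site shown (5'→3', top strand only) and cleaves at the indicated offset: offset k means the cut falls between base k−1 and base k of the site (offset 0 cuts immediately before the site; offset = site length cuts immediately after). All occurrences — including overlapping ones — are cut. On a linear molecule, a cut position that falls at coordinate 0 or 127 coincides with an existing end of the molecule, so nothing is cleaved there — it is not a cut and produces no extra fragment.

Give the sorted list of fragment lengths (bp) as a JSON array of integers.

Per-enzyme occurrences:
  KluX ATTTCGG/6: at [55] ⇒ [61]
  YnoII GTGCTGA/2: at [1, 11, 19, 33, 44, 62, 69, 80, 101, 113] ⇒ [3, 13, 21, 35, 46, 64, 71, 82, 103, 115]

Pooled cuts: [3, 13, 21, 35, 46, 61, 64, 71, 82, 103, 115]

Fragments:
  [0,3): 3 bp
  [3,13): 10 bp
  [13,21): 8 bp
  [21,35): 14 bp
  [35,46): 11 bp
  [46,61): 15 bp
  [61,64): 3 bp
  [64,71): 7 bp
  [71,82): 11 bp
  [82,103): 21 bp
  [103,115): 12 bp
  [115,127): 12 bp

[3,3,7,8,10,11,11,12,12,14,15,21]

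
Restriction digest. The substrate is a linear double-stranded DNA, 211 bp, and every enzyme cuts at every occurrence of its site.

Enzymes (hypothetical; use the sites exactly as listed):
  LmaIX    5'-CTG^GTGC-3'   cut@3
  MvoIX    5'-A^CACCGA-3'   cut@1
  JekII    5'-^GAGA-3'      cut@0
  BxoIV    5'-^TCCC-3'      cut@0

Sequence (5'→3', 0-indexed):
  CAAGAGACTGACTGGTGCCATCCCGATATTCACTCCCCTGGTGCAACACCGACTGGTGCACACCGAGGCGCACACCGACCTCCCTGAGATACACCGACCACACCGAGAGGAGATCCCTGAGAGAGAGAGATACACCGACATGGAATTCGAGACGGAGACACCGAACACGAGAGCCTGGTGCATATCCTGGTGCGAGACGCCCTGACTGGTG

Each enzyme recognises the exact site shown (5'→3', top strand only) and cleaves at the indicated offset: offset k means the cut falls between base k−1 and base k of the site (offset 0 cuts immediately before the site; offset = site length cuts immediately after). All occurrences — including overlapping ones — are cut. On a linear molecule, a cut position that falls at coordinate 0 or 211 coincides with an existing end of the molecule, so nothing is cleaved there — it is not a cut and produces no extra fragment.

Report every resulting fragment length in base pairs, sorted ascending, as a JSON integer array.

[2,2,2,2,3,4,4,4,4,5,5,5,5,6,6,6,6,6,7,8,9,9,9,10,11,12,12,13,16,18]

Scan for sites:
  LmaIX CTGGTGC/3: at [11, 37, 52, 174, 186] ⇒ [14, 40, 55, 177, 189]
  MvoIX ACACCGA/1: at [45, 59, 71, 90, 99, 131, 157] ⇒ [46, 60, 72, 91, 100, 132, 158]
  JekII GAGA/0: at [3, 85, 104, 109, 118, 120, 122, 124, 126, 148, 154, 168, 193] ⇒ [3, 85, 104, 109, 118, 120, 122, 124, 126, 148, 154, 168, 193]
  BxoIV TCCC/0: at [20, 33, 80, 113] ⇒ [20, 33, 80, 113]

All cut coordinates (distinct, sorted): [3, 14, 20, 33, 40, 46, 55, 60, 72, 80, 85, 91, 100, 104, 109, 113, 118, 120, 122, 124, 126, 132, 148, 154, 158, 168, 177, 189, 193]

Fragments:
  [0,3): 3 bp
  [3,14): 11 bp
  [14,20): 6 bp
  [20,33): 13 bp
  [33,40): 7 bp
  [40,46): 6 bp
  [46,55): 9 bp
  [55,60): 5 bp
  [60,72): 12 bp
  [72,80): 8 bp
  [80,85): 5 bp
  [85,91): 6 bp
  [91,100): 9 bp
  [100,104): 4 bp
  [104,109): 5 bp
  [109,113): 4 bp
  [113,118): 5 bp
  [118,120): 2 bp
  [120,122): 2 bp
  [122,124): 2 bp
  [124,126): 2 bp
  [126,132): 6 bp
  [132,148): 16 bp
  [148,154): 6 bp
  [154,158): 4 bp
  [158,168): 10 bp
  [168,177): 9 bp
  [177,189): 12 bp
  [189,193): 4 bp
  [193,211): 18 bp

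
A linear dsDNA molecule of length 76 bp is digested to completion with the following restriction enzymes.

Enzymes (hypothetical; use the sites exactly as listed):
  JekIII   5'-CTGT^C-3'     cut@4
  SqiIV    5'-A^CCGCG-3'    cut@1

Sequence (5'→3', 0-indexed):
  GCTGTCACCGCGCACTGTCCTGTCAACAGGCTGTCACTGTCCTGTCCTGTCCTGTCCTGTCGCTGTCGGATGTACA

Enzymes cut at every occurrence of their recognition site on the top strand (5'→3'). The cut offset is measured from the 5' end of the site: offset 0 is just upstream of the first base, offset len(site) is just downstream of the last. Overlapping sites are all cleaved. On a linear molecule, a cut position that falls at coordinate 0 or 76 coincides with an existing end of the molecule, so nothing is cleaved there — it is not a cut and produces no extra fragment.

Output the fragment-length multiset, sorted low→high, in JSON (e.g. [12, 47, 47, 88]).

Scan for sites:
  JekIII CTGTC/4: at [1, 14, 19, 30, 36, 41, 46, 51, 56, 62] ⇒ [5, 18, 23, 34, 40, 45, 50, 55, 60, 66]
  SqiIV ACCGCG/1: at [6] ⇒ [7]

Pooled cuts: [5, 7, 18, 23, 34, 40, 45, 50, 55, 60, 66]

Fragments:
  [0,5): 5 bp
  [5,7): 2 bp
  [7,18): 11 bp
  [18,23): 5 bp
  [23,34): 11 bp
  [34,40): 6 bp
  [40,45): 5 bp
  [45,50): 5 bp
  [50,55): 5 bp
  [55,60): 5 bp
  [60,66): 6 bp
  [66,76): 10 bp

[2,5,5,5,5,5,5,6,6,10,11,11]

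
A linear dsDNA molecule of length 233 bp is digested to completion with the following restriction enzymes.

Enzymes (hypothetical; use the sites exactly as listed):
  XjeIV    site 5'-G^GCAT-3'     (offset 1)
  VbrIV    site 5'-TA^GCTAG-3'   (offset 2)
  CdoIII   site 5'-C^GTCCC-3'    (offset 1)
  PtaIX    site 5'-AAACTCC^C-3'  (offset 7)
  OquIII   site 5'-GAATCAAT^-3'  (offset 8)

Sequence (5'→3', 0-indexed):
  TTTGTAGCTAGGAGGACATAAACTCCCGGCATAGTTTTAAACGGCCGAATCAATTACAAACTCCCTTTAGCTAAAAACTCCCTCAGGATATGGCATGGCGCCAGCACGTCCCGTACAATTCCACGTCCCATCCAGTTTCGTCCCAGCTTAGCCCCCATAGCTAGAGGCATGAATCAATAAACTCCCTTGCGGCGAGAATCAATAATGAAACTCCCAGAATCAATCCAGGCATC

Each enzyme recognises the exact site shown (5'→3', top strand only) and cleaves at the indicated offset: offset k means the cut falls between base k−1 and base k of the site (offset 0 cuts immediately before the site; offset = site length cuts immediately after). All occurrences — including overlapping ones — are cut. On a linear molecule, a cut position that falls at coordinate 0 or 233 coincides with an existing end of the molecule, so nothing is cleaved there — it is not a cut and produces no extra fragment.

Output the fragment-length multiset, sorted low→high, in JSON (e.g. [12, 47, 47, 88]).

Per-enzyme occurrences:
  XjeIV GGCAT/1: at [27, 91, 165, 227] ⇒ [28, 92, 166, 228]
  VbrIV TAGCTAG/2: at [4, 157] ⇒ [6, 159]
  CdoIII CGTCCC/1: at [106, 123, 138] ⇒ [107, 124, 139]
  PtaIX AAACTCCC/7: at [19, 57, 74, 178, 207] ⇒ [26, 64, 81, 185, 214]
  OquIII GAATCAAT/8: at [46, 170, 195, 216] ⇒ [54, 178, 203, 224]

Pooled cuts: [6, 26, 28, 54, 64, 81, 92, 107, 124, 139, 159, 166, 178, 185, 203, 214, 224, 228]

Fragments:
  [0,6): 6 bp
  [6,26): 20 bp
  [26,28): 2 bp
  [28,54): 26 bp
  [54,64): 10 bp
  [64,81): 17 bp
  [81,92): 11 bp
  [92,107): 15 bp
  [107,124): 17 bp
  [124,139): 15 bp
  [139,159): 20 bp
  [159,166): 7 bp
  [166,178): 12 bp
  [178,185): 7 bp
  [185,203): 18 bp
  [203,214): 11 bp
  [214,224): 10 bp
  [224,228): 4 bp
  [228,233): 5 bp

[2,4,5,6,7,7,10,10,11,11,12,15,15,17,17,18,20,20,26]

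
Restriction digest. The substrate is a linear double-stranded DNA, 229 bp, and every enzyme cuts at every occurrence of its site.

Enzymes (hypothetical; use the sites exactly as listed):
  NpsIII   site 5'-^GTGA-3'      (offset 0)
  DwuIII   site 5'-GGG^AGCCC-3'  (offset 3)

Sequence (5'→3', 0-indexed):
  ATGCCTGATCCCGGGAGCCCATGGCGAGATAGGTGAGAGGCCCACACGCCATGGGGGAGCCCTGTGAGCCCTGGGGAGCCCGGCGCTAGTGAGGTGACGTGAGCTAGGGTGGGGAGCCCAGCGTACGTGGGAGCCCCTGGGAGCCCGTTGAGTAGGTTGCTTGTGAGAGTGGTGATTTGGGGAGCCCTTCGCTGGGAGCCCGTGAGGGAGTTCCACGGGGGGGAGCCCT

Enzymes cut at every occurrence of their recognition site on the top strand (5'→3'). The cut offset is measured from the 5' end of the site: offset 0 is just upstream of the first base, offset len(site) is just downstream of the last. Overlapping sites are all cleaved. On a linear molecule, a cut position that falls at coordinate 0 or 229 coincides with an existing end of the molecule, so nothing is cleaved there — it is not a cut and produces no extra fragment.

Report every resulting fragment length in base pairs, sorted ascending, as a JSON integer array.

Scan for sites:
  NpsIII (GTGA, off=0): starts [32, 63, 88, 93, 98, 162, 171, 201] → cuts [32, 63, 88, 93, 98, 162, 171, 201]
  DwuIII (GGGAGCCC, off=3): starts [12, 54, 73, 111, 128, 138, 179, 193, 220] → cuts [15, 57, 76, 114, 131, 141, 182, 196, 223]

Pooled cuts: [15, 32, 57, 63, 76, 88, 93, 98, 114, 131, 141, 162, 171, 182, 196, 201, 223]

Fragments:
  [0,15): 15 bp
  [15,32): 17 bp
  [32,57): 25 bp
  [57,63): 6 bp
  [63,76): 13 bp
  [76,88): 12 bp
  [88,93): 5 bp
  [93,98): 5 bp
  [98,114): 16 bp
  [114,131): 17 bp
  [131,141): 10 bp
  [141,162): 21 bp
  [162,171): 9 bp
  [171,182): 11 bp
  [182,196): 14 bp
  [196,201): 5 bp
  [201,223): 22 bp
  [223,229): 6 bp

[5,5,5,6,6,9,10,11,12,13,14,15,16,17,17,21,22,25]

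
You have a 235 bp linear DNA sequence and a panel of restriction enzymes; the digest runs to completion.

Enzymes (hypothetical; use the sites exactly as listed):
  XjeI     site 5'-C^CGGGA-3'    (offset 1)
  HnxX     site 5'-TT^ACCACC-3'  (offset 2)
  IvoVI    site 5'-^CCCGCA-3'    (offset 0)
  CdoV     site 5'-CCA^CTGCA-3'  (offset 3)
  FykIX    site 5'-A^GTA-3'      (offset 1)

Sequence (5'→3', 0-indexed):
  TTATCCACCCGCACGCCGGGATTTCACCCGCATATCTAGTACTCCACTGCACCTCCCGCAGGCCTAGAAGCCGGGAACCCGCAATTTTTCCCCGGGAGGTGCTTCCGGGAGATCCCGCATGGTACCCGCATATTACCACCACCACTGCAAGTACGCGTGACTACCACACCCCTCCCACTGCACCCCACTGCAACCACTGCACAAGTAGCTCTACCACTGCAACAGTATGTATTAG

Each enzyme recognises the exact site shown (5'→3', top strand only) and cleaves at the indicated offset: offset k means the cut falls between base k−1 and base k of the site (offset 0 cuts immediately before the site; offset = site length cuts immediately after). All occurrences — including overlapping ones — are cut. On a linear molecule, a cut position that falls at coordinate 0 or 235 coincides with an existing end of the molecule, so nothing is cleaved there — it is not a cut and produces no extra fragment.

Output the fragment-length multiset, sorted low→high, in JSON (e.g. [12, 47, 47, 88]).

[6,6,7,8,8,8,8,8,9,9,10,10,10,10,11,11,12,12,13,15,17,27]

Per-enzyme occurrences:
  XjeI (CCGGGA, off=1): starts [15, 70, 91, 104] → cuts [16, 71, 92, 105]
  HnxX (TTACCACC, off=2): starts [132] → cuts [134]
  IvoVI (CCCGCA, off=0): starts [7, 26, 54, 77, 113, 124] → cuts [7, 26, 54, 77, 113, 124]
  CdoV (CCACTGCA, off=3): starts [43, 141, 174, 184, 193, 213] → cuts [46, 144, 177, 187, 196, 216]
  FykIX (AGTA, off=1): starts [37, 149, 203, 223] → cuts [38, 150, 204, 224]

Pooled cuts: [7, 16, 26, 38, 46, 54, 71, 77, 92, 105, 113, 124, 134, 144, 150, 177, 187, 196, 204, 216, 224]

Fragments:
  [0,7): 7 bp
  [7,16): 9 bp
  [16,26): 10 bp
  [26,38): 12 bp
  [38,46): 8 bp
  [46,54): 8 bp
  [54,71): 17 bp
  [71,77): 6 bp
  [77,92): 15 bp
  [92,105): 13 bp
  [105,113): 8 bp
  [113,124): 11 bp
  [124,134): 10 bp
  [134,144): 10 bp
  [144,150): 6 bp
  [150,177): 27 bp
  [177,187): 10 bp
  [187,196): 9 bp
  [196,204): 8 bp
  [204,216): 12 bp
  [216,224): 8 bp
  [224,235): 11 bp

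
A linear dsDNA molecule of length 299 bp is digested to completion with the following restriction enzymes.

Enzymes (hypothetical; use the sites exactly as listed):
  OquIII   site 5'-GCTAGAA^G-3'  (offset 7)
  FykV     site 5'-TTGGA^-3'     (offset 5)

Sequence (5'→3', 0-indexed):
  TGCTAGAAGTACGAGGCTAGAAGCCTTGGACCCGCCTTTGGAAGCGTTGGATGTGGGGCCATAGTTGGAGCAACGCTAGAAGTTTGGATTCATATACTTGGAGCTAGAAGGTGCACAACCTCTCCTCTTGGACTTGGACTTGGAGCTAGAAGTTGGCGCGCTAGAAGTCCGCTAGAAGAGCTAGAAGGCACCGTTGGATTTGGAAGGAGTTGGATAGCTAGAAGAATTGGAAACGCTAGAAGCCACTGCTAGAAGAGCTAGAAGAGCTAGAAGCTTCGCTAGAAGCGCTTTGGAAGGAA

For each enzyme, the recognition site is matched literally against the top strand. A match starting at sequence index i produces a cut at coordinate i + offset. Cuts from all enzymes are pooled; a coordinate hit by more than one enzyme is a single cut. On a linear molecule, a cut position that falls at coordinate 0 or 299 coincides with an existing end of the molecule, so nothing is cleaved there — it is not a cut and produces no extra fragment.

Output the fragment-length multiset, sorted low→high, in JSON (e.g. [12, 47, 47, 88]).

[5,6,6,6,7,7,7,8,8,8,9,9,9,9,9,10,10,10,11,12,12,12,12,13,14,14,15,18,23]

Per-enzyme occurrences:
  OquIII GCTAGAAG/7: at [1, 15, 74, 102, 144, 159, 170, 179, 216, 234, 247, 256, 265, 277] ⇒ [8, 22, 81, 109, 151, 166, 177, 186, 223, 241, 254, 263, 272, 284]
  FykV TTGGA/5: at [25, 37, 46, 64, 83, 97, 127, 133, 139, 193, 199, 209, 226, 289] ⇒ [30, 42, 51, 69, 88, 102, 132, 138, 144, 198, 204, 214, 231, 294]

All cut coordinates (distinct, sorted): [8, 22, 30, 42, 51, 69, 81, 88, 102, 109, 132, 138, 144, 151, 166, 177, 186, 198, 204, 214, 223, 231, 241, 254, 263, 272, 284, 294]

Fragment lengths:
  [0,8): 8 bp
  [8,22): 14 bp
  [22,30): 8 bp
  [30,42): 12 bp
  [42,51): 9 bp
  [51,69): 18 bp
  [69,81): 12 bp
  [81,88): 7 bp
  [88,102): 14 bp
  [102,109): 7 bp
  [109,132): 23 bp
  [132,138): 6 bp
  [138,144): 6 bp
  [144,151): 7 bp
  [151,166): 15 bp
  [166,177): 11 bp
  [177,186): 9 bp
  [186,198): 12 bp
  [198,204): 6 bp
  [204,214): 10 bp
  [214,223): 9 bp
  [223,231): 8 bp
  [231,241): 10 bp
  [241,254): 13 bp
  [254,263): 9 bp
  [263,272): 9 bp
  [272,284): 12 bp
  [284,294): 10 bp
  [294,299): 5 bp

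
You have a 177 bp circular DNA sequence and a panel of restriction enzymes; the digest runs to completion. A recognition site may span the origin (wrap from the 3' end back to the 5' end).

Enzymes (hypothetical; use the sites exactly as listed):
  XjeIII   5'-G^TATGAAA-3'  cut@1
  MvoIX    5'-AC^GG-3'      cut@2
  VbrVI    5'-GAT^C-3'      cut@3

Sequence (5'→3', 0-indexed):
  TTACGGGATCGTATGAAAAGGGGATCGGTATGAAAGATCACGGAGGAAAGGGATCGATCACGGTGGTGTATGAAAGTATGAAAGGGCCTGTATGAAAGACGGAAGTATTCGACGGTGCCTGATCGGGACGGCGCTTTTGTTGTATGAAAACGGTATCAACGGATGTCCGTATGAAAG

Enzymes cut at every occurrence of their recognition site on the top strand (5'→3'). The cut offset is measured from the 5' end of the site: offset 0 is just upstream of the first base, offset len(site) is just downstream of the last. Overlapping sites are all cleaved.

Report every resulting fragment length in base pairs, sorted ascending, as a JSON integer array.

Site scan:
  XjeIII (GTATGAAA, off=1): starts [10, 27, 67, 75, 89, 141, 168] → cuts [11, 28, 68, 76, 90, 142, 169]
  MvoIX (ACGG, off=2): starts [2, 39, 59, 98, 111, 127, 149, 158] → cuts [4, 41, 61, 100, 113, 129, 151, 160]
  VbrVI (GATC, off=3): starts [6, 22, 35, 51, 55, 120] → cuts [9, 25, 38, 54, 58, 123]

All cut coordinates (distinct, sorted): [4, 9, 11, 25, 28, 38, 41, 54, 58, 61, 68, 76, 90, 100, 113, 123, 129, 142, 151, 160, 169]

Fragment lengths:
  4→9: 5 bp
  9→11: 2 bp
  11→25: 14 bp
  25→28: 3 bp
  28→38: 10 bp
  38→41: 3 bp
  41→54: 13 bp
  54→58: 4 bp
  58→61: 3 bp
  61→68: 7 bp
  68→76: 8 bp
  76→90: 14 bp
  90→100: 10 bp
  100→113: 13 bp
  113→123: 10 bp
  123→129: 6 bp
  129→142: 13 bp
  142→151: 9 bp
  151→160: 9 bp
  160→169: 9 bp
  169→4 (wrap): 177-169+4 = 12 bp

[2,3,3,3,4,5,6,7,8,9,9,9,10,10,10,12,13,13,13,14,14]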